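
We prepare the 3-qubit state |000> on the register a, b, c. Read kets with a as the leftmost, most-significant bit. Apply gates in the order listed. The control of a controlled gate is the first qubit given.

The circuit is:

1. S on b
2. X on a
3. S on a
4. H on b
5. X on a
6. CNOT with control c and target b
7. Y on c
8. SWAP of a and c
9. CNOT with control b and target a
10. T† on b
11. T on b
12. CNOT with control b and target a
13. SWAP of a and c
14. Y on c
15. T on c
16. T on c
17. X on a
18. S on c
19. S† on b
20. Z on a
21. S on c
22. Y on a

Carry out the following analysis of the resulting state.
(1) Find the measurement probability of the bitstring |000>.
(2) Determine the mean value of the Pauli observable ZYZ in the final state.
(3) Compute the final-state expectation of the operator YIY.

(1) A full measurement returns |000> with probability 1/2. Key observation: steps 7-14 multiply out to the identity, so the circuit reduces to the remaining gates.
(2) The expectation value of ZYZ is -1.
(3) The expectation value of YIY is 0.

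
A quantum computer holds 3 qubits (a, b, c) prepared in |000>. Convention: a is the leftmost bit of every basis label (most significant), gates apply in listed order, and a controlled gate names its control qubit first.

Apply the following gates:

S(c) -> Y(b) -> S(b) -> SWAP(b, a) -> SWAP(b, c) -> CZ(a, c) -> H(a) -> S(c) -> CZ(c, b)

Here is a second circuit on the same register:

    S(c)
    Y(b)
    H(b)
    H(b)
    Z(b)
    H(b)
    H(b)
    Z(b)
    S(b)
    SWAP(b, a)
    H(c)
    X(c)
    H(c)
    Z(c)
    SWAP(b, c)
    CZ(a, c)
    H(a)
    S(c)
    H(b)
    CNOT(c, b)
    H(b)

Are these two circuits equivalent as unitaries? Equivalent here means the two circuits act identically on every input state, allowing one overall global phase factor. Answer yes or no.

Yes, they are equivalent — the unitaries differ by at most a global phase.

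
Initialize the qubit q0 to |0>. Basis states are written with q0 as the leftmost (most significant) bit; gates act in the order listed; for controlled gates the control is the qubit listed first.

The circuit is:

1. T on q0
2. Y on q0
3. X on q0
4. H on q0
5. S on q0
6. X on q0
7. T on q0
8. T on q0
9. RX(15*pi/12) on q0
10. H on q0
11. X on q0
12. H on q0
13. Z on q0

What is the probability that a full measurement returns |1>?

The probability of measuring |1> is 1/2. Key observation: the block from step 10 through step 13 cancels to the identity and can be dropped.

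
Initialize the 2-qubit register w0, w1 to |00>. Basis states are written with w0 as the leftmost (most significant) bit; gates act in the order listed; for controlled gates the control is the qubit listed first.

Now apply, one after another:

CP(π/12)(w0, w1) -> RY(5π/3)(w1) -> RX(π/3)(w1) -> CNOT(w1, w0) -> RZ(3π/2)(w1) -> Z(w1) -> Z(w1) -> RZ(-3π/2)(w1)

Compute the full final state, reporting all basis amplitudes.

After the circuit, the state carries amplitude -3/4 - I/4 on |00>, 0 on |01>, 0 on |10>, sqrt(3)*(1 + I)/4 on |11>. Key observation: gates 5-8 undo each other exactly, leaving only the rest of the circuit to track.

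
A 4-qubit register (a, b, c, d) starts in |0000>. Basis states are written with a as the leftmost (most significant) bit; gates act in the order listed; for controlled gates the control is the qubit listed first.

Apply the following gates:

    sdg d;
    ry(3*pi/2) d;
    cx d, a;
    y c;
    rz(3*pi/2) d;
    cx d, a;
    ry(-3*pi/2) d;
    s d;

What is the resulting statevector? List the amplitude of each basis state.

The final amplitudes are (-1 - I)*exp(I*pi/4)/2 on |0010>, (1 + I)*exp(I*pi/4)/2 on |0011>, and 0 on every other basis state.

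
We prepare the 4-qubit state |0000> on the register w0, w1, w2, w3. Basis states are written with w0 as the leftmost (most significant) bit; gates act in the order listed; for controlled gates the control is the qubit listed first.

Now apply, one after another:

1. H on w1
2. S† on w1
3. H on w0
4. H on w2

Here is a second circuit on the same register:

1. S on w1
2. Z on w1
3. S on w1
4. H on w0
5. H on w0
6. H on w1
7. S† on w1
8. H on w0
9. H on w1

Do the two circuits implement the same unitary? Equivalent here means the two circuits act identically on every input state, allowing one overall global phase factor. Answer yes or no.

No — the two circuits implement different unitaries, even allowing a global phase.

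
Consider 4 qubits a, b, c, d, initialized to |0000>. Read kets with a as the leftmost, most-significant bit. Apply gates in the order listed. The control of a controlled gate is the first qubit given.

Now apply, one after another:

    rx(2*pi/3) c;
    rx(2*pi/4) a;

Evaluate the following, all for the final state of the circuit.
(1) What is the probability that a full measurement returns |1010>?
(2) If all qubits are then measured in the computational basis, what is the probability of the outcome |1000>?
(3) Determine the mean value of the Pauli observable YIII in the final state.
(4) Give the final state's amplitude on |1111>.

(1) A full measurement returns |1010> with probability 3/8.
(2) The probability of measuring |1000> is 1/8.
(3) The expectation value of YIII is -1.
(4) The final state's coefficient on |1111> equals 0.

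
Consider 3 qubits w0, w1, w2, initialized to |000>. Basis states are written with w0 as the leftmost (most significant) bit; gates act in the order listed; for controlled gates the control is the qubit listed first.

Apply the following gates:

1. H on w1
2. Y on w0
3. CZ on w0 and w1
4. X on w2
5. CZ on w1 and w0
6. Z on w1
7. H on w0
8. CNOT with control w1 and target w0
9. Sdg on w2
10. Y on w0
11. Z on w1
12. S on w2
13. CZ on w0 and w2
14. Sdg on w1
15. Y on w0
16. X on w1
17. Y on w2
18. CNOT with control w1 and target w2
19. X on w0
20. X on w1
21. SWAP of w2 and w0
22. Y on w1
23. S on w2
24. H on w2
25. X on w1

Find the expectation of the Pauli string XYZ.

The observable XYZ averages to 0.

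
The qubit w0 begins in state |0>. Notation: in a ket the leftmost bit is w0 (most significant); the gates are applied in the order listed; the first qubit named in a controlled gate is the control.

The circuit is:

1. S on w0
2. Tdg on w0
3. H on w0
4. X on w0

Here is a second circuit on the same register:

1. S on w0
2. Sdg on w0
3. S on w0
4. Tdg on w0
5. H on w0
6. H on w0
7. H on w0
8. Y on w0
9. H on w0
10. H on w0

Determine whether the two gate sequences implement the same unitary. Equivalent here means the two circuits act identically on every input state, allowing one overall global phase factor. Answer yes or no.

No — the two circuits implement different unitaries, even allowing a global phase.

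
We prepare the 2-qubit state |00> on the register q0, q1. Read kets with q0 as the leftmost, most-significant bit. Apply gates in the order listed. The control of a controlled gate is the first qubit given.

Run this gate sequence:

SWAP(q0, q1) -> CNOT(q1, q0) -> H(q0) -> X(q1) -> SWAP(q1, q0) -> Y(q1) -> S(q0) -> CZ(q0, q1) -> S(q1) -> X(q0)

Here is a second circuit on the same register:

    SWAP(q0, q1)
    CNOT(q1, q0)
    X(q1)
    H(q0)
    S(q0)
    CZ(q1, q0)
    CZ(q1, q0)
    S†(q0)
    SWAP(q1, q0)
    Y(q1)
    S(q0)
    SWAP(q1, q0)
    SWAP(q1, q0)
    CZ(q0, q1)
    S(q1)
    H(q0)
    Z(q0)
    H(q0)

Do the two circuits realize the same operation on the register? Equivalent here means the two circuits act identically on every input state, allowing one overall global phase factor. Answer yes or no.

Yes — the two circuits implement the same unitary up to a global phase.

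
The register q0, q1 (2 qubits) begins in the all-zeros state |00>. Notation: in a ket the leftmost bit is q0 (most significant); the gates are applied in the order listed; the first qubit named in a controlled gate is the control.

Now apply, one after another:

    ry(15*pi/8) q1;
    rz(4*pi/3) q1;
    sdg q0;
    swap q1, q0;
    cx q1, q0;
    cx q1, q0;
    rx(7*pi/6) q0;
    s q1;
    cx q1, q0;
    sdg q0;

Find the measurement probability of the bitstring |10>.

Outcome |10> occurs with probability sqrt(6 - 3*sqrt(2))/16 + sqrt(3*sqrt(2) + 6)/8 + 1/2. Key observation: gates 5-6 undo each other exactly, leaving only the rest of the circuit to track.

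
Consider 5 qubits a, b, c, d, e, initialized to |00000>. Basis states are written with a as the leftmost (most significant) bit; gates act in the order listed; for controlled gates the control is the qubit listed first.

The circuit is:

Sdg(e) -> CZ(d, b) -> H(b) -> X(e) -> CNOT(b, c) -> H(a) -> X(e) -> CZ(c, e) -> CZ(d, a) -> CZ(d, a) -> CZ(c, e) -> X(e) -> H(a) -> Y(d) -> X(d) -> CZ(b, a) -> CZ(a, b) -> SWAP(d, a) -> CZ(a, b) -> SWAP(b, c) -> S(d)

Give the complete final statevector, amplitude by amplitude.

The final amplitudes are sqrt(2)*I/2 on |00001>, sqrt(2)*I/2 on |01101>, and 0 on every other basis state. Key observation: steps 6-13 multiply out to the identity, so the circuit reduces to the remaining gates.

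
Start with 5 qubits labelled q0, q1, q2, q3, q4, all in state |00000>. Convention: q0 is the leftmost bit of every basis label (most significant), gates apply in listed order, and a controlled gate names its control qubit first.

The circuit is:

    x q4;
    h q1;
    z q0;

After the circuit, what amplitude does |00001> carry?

The final state's coefficient on |00001> equals sqrt(2)/2.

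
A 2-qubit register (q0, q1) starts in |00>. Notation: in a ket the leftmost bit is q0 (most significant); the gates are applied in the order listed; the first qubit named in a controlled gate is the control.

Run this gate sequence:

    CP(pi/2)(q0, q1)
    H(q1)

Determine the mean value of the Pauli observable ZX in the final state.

In the final state, ZX has expectation 1.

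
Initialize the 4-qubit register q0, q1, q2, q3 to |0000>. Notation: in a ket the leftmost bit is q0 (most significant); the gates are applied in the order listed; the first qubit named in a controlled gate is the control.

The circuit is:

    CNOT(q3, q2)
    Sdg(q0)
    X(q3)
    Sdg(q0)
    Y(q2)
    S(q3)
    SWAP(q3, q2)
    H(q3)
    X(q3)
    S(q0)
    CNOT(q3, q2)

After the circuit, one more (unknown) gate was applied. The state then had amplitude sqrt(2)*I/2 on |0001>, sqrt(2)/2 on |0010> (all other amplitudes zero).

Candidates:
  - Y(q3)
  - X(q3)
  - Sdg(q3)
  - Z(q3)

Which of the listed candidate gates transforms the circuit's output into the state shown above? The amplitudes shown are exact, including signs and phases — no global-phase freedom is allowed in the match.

It was Sdg(q3) that produced the state shown.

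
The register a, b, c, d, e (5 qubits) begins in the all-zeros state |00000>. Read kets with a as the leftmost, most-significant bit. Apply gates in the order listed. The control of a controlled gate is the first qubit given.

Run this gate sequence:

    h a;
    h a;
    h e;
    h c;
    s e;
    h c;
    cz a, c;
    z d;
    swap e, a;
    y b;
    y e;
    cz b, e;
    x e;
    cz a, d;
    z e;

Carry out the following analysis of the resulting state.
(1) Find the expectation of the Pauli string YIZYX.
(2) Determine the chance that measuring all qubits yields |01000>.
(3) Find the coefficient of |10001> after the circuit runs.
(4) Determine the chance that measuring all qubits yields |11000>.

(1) In the final state, YIZYX has expectation 0.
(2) The probability of measuring |01000> is 1/2.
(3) |10001> carries amplitude 0 in the final state.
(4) Outcome |11000> occurs with probability 1/2.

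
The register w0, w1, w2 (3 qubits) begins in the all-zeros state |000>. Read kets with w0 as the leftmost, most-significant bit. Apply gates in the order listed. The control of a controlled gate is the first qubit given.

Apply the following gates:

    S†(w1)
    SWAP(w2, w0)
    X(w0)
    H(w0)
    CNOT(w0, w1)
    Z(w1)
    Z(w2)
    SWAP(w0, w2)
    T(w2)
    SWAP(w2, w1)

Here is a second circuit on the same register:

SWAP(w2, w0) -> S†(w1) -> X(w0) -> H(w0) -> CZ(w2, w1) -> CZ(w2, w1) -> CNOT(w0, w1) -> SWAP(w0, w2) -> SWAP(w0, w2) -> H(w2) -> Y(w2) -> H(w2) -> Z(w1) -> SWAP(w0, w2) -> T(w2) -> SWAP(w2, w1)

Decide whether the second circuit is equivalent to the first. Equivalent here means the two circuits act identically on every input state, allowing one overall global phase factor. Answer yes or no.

No, they are not equivalent — no single phase factor reconciles the two unitaries.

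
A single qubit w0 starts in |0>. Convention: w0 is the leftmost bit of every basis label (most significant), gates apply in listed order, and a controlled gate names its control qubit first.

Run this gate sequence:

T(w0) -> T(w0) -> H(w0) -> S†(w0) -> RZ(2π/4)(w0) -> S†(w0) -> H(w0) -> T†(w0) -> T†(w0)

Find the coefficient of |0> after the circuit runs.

The final state's coefficient on |0> equals (-1 + I)*exp(3*I*pi/4)/2.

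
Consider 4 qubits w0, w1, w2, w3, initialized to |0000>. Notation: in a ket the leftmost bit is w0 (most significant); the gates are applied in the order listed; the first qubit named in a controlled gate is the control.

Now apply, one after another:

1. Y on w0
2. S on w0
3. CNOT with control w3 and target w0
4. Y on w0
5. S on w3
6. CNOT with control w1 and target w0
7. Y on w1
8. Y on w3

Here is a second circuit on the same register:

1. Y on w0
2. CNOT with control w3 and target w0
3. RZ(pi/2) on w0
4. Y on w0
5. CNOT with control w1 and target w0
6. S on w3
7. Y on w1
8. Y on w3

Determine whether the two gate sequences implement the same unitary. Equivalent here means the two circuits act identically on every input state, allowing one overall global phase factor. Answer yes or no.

No — the two circuits implement different unitaries, even allowing a global phase.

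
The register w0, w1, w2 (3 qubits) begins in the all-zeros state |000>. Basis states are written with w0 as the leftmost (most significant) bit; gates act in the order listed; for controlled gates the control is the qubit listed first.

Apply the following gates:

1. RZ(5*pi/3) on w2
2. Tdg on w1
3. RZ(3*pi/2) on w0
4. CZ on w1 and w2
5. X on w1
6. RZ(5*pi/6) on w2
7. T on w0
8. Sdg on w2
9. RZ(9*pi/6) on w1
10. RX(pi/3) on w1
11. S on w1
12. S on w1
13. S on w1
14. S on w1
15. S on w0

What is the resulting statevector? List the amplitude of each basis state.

The final amplitudes are exp(I*pi/4)/2 on |000>, sqrt(3)*exp(3*I*pi/4)/2 on |010>, and 0 on every other basis state. Key observation: steps 11-14 multiply out to the identity, so the circuit reduces to the remaining gates.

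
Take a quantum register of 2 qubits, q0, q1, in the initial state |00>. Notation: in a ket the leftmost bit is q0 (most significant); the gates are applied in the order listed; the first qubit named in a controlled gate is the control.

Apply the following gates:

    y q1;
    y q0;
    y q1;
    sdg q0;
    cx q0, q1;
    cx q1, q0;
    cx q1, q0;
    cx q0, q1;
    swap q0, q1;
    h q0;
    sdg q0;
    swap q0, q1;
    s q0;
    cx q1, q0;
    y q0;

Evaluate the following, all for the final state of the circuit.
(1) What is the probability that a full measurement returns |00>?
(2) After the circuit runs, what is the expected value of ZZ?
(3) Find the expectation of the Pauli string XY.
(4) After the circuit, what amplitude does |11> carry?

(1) The probability of measuring |00> is 1/2. Key observation: the block from step 5 through step 8 cancels to the identity and can be dropped.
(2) The observable ZZ averages to 1.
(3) The expectation value of XY is 1.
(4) The amplitude on |11> is sqrt(2)*I/2.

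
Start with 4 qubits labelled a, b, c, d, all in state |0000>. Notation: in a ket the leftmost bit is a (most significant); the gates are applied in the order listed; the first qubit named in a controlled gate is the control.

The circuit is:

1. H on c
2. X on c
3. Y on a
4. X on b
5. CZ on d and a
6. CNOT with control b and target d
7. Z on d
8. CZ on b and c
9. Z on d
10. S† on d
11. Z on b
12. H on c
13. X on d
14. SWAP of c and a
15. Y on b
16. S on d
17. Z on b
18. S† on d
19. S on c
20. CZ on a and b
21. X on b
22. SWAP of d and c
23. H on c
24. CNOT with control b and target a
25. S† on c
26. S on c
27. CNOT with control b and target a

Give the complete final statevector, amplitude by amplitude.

The resulting statevector has amplitude -sqrt(2)/2 on |1101>, -sqrt(2)/2 on |1111>, and 0 on every other basis state. Key observation: gates 24-27 undo each other exactly, leaving only the rest of the circuit to track.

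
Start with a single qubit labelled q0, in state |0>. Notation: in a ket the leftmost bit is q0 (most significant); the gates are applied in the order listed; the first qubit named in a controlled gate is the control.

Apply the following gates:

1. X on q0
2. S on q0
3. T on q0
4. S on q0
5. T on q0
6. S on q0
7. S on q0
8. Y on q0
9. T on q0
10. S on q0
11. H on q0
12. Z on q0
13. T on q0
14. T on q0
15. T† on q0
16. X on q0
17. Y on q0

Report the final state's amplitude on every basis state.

The resulting statevector has amplitude -sqrt(2)*I/2 on |0>, -sqrt(2)*exp(3*I*pi/4)/2 on |1>.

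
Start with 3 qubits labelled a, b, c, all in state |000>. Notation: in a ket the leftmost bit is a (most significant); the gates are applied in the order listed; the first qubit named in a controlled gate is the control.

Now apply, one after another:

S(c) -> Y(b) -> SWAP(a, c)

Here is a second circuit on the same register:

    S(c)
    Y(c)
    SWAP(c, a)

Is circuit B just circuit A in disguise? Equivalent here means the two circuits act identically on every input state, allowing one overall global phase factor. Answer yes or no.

No — the two circuits implement different unitaries, even allowing a global phase.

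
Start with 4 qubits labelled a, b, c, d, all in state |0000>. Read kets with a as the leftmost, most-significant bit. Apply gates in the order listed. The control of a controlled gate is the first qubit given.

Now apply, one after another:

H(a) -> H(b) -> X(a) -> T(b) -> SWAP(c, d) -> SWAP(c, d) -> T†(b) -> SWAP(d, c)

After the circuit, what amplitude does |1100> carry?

|1100> carries amplitude 1/2 in the final state. Key observation: steps 4-7 multiply out to the identity, so the circuit reduces to the remaining gates.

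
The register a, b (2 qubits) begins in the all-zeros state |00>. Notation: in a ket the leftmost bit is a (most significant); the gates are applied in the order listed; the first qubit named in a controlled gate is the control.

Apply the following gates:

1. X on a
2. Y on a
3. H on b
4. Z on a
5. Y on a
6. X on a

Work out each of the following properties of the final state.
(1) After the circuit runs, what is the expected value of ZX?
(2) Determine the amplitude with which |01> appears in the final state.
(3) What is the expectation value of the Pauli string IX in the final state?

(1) The expectation value of ZX is 1.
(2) |01> carries amplitude sqrt(2)/2 in the final state.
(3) The observable IX averages to 1.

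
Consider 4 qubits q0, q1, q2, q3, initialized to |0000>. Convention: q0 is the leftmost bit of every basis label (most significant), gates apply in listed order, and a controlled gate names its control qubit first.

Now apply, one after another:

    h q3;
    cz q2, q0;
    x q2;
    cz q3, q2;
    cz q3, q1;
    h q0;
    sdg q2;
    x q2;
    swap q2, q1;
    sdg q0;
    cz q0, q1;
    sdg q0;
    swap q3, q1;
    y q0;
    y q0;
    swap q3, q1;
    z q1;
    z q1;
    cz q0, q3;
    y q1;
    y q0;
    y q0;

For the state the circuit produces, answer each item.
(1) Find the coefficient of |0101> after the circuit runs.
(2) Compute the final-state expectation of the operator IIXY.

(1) The amplitude on |0101> is -1/2.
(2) The observable IIXY averages to 0.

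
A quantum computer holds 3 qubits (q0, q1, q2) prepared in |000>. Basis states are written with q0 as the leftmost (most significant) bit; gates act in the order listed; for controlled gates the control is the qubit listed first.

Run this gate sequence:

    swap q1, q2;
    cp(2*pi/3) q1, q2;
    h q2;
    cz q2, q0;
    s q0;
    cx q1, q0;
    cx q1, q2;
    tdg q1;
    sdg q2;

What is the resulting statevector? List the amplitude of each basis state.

The resulting statevector has amplitude sqrt(2)/2 on |000>, -sqrt(2)*I/2 on |001>, and 0 on every other basis state.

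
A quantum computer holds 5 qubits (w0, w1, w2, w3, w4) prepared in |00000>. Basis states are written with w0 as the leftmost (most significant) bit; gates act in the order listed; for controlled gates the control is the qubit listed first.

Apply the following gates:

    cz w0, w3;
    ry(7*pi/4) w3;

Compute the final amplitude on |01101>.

The amplitude on |01101> is 0.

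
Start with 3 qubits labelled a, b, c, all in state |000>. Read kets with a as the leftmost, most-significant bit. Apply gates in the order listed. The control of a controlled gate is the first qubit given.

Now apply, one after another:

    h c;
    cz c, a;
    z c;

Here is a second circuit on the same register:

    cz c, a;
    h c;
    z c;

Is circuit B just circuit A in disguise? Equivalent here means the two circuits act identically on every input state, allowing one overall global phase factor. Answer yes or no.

No — the two circuits implement different unitaries, even allowing a global phase.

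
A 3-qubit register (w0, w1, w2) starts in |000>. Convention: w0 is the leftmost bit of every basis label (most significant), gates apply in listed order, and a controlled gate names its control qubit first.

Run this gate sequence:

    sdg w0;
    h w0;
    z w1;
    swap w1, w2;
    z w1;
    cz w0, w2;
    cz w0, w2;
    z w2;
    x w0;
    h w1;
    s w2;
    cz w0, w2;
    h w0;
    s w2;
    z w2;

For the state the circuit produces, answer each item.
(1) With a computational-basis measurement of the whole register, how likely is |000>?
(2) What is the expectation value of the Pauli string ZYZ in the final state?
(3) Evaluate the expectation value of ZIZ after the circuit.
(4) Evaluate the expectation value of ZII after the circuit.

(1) The probability of measuring |000> is 1/2.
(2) In the final state, ZYZ has expectation 0.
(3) In the final state, ZIZ has expectation 1.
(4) The expectation value of ZII is 1.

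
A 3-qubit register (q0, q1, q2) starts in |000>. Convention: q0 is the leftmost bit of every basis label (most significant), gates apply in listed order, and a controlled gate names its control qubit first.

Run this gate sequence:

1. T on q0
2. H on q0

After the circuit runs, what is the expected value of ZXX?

The expectation value of ZXX is 0.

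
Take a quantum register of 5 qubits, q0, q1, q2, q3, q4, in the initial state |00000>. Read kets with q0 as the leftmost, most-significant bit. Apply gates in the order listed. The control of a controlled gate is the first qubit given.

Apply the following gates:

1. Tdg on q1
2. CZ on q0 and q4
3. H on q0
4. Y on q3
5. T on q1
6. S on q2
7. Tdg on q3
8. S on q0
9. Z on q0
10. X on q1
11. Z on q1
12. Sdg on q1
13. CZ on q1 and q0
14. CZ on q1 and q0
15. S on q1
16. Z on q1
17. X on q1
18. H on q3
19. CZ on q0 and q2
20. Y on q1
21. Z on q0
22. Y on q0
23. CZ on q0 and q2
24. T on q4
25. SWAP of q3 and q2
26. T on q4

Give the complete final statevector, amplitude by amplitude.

The resulting statevector has amplitude exp(3*I*pi/4)/2 on |01000>, -exp(3*I*pi/4)/2 on |01100>, -exp(I*pi/4)/2 on |11000>, exp(I*pi/4)/2 on |11100>, and 0 on every other basis state.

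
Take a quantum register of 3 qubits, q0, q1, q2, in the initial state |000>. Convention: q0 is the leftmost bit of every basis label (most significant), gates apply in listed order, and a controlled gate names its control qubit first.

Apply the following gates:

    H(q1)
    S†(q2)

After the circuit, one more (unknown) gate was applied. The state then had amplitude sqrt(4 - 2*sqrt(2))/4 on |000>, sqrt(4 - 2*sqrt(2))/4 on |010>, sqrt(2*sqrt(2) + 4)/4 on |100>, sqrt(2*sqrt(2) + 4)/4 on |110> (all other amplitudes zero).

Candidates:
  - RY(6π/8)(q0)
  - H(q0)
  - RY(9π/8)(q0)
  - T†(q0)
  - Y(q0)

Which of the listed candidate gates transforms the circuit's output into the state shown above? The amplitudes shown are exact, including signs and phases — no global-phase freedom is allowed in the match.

The unique candidate consistent with the amplitudes is RY(6π/8)(q0).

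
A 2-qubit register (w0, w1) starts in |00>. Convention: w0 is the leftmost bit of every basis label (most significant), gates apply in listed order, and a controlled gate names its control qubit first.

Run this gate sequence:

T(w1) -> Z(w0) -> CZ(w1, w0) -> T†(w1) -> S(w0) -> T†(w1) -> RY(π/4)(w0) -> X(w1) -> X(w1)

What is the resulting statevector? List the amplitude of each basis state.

The resulting statevector has amplitude sqrt(sqrt(2) + 2)/2 on |00>, 0 on |01>, sqrt(2 - sqrt(2))/2 on |10>, 0 on |11>. Key observation: steps 8-9 multiply out to the identity, so the circuit reduces to the remaining gates.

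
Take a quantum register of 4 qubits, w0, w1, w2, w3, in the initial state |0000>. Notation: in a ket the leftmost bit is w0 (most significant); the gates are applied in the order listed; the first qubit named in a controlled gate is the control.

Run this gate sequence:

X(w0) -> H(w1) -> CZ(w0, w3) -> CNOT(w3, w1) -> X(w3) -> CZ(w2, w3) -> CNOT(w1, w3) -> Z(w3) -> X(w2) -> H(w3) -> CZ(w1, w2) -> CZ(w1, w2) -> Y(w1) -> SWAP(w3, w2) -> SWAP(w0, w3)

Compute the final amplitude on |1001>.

|1001> carries amplitude -I/2 in the final state.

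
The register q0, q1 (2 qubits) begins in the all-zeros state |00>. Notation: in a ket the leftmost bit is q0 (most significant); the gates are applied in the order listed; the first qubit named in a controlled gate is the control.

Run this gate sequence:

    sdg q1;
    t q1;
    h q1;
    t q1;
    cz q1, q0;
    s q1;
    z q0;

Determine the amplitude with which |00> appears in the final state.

The amplitude on |00> is sqrt(2)/2.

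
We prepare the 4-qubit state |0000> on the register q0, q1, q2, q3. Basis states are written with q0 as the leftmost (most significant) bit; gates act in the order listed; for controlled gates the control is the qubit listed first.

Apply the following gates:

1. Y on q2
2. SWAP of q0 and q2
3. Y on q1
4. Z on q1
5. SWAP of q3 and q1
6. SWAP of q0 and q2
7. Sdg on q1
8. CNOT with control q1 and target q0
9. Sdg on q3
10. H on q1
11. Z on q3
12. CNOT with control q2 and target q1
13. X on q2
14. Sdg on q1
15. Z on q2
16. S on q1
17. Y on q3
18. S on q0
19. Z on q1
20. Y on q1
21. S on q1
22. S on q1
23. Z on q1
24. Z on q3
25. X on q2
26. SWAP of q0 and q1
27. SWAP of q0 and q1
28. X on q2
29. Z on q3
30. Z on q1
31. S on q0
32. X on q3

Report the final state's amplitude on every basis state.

After the circuit, the state carries amplitude sqrt(2)*I/2 on |0001>, -sqrt(2)*I/2 on |0101>, and 0 on every other basis state.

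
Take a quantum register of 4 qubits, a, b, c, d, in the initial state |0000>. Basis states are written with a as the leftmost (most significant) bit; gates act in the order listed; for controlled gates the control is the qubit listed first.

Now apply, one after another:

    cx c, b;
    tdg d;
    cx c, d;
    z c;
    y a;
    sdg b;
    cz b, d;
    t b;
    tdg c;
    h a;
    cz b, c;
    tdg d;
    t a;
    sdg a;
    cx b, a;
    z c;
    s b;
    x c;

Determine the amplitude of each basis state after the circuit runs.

The resulting statevector has amplitude sqrt(2)*I/2 on |0010>, -sqrt(2)*exp(I*pi/4)/2 on |1010>, and 0 on every other basis state.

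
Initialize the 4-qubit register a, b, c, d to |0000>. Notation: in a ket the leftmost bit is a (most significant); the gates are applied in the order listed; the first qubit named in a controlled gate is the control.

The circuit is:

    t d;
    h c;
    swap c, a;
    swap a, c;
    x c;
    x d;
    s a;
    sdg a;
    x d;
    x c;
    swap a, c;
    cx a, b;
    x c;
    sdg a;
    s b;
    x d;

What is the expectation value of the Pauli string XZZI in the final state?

The observable XZZI averages to 0. Key observation: the block from step 4 through step 11 cancels to the identity and can be dropped.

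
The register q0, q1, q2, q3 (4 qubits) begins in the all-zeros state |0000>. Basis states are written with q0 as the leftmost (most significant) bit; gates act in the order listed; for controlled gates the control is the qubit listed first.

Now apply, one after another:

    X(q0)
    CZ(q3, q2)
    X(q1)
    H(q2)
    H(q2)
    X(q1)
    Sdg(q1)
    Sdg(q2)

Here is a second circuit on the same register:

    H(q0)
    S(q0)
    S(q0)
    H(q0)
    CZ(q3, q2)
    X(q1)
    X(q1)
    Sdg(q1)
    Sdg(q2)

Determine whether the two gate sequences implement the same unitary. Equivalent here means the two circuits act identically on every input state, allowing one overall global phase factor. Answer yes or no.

Yes: on every input state the two circuits agree up to one overall phase factor.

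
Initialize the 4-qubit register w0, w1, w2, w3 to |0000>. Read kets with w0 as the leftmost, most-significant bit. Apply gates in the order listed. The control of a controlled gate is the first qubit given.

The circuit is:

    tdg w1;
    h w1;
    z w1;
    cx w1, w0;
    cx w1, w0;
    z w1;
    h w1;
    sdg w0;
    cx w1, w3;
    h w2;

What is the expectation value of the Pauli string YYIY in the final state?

The observable YYIY averages to 0.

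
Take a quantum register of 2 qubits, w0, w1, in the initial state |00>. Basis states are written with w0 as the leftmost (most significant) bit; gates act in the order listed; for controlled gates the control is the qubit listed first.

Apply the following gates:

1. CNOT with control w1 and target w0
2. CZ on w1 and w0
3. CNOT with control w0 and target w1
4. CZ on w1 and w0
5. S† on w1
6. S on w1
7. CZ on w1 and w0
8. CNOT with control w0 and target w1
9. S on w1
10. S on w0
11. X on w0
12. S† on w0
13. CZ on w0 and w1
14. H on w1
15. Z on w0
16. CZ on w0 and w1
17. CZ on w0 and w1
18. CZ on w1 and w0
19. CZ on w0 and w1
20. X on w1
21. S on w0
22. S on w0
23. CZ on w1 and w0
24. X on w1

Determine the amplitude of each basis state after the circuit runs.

The resulting statevector has amplitude 0 on |00>, 0 on |01>, sqrt(2)*I/2 on |10>, -sqrt(2)*I/2 on |11>. Key observation: gates 4-7 undo each other exactly, leaving only the rest of the circuit to track.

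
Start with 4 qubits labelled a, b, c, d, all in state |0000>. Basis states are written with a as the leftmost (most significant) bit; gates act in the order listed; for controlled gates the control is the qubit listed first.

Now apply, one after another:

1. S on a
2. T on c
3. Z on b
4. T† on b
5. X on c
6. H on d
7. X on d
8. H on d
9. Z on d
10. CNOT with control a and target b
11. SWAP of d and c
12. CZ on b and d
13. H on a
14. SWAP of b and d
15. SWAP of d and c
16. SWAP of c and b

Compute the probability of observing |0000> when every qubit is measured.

The probability of measuring |0000> is 0.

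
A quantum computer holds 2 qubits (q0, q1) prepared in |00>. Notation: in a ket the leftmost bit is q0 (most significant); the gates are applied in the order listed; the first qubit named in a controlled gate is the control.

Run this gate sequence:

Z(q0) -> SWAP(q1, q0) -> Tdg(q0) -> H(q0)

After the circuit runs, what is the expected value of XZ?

In the final state, XZ has expectation 1.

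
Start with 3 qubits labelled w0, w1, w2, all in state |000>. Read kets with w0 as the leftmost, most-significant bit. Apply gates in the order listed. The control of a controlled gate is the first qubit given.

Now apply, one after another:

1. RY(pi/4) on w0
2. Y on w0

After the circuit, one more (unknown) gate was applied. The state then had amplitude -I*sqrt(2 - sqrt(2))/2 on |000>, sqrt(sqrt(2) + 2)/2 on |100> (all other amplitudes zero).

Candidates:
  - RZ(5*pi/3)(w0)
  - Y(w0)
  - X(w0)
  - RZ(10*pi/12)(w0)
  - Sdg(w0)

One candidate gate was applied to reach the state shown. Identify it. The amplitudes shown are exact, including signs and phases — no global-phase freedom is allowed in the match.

The unique candidate consistent with the amplitudes is Sdg(w0).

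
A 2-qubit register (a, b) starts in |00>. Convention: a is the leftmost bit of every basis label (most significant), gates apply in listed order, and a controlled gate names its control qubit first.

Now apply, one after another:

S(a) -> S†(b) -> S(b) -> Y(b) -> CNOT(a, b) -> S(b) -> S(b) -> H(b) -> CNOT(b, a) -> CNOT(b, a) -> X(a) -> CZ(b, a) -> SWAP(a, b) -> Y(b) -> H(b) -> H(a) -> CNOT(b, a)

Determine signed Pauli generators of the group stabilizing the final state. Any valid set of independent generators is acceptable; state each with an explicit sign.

The final state is stabilized by the group generated by +XX, +ZZ; other independent generating sets are equally valid.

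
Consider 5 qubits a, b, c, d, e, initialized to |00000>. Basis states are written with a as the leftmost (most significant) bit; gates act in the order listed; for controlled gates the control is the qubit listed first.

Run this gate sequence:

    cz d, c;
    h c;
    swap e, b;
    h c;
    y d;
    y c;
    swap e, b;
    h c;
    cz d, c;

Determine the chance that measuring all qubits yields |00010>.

The probability of measuring |00010> is 1/2.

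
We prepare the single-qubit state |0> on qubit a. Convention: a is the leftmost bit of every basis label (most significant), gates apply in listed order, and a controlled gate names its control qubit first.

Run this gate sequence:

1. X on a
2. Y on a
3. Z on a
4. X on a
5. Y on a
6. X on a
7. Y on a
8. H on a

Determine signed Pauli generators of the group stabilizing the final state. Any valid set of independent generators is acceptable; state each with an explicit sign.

The stabilizer group can be generated by +X, among other valid generating sets.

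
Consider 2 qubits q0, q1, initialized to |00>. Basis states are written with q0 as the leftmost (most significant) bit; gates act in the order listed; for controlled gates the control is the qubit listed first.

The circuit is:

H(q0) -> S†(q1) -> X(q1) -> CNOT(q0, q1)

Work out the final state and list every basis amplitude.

The final amplitudes are 0 on |00>, sqrt(2)/2 on |01>, sqrt(2)/2 on |10>, 0 on |11>.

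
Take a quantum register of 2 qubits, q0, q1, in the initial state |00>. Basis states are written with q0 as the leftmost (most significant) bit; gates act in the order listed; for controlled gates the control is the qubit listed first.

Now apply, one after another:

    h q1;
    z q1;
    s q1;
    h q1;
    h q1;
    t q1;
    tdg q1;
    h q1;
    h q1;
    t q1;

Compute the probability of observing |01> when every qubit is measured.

The probability of measuring |01> is 1/2. Key observation: gates 4-9 undo each other exactly, leaving only the rest of the circuit to track.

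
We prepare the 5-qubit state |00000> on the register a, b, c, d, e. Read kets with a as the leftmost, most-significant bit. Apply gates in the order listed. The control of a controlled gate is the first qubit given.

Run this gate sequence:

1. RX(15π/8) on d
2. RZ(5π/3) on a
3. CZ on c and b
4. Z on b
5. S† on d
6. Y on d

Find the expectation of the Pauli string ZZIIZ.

The expectation value of ZZIIZ is 1.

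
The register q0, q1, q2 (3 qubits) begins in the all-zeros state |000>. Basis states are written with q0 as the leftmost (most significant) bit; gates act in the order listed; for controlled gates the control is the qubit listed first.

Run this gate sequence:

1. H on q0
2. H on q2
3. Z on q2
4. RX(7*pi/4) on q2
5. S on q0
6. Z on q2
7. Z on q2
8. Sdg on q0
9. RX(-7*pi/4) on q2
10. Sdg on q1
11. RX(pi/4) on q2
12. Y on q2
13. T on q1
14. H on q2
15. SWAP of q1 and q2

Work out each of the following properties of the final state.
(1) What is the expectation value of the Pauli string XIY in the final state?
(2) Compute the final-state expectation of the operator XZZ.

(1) In the final state, XIY has expectation 0.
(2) In the final state, XZZ has expectation 1.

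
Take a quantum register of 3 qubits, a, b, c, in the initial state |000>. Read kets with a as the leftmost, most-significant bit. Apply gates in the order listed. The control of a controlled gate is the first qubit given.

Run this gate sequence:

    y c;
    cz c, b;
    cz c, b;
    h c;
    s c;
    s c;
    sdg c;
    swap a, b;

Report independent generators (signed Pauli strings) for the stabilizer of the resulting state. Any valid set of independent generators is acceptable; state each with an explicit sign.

The stabilizer group can be generated by -IIY, +ZII, +IZI, among other valid generating sets.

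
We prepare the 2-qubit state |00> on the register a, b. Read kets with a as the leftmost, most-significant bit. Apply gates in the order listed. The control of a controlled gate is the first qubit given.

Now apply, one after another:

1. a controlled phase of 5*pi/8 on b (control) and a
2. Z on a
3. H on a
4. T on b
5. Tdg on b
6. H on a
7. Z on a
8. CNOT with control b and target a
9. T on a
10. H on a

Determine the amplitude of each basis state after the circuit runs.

The final amplitudes are sqrt(2)/2 on |00>, 0 on |01>, sqrt(2)/2 on |10>, 0 on |11>. Key observation: gates 2-7 undo each other exactly, leaving only the rest of the circuit to track.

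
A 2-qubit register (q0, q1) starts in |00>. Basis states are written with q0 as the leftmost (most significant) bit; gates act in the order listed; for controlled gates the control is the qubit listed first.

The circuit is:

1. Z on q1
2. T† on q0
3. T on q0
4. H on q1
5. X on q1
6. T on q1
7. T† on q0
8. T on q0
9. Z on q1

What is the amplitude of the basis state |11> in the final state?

|11> carries amplitude 0 in the final state.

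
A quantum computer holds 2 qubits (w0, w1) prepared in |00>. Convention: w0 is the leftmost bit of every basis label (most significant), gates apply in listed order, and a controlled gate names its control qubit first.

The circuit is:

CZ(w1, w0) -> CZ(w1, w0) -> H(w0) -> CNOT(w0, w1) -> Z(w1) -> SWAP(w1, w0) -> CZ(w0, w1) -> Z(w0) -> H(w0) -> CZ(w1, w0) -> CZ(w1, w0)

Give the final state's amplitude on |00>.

The amplitude on |00> is 1/2.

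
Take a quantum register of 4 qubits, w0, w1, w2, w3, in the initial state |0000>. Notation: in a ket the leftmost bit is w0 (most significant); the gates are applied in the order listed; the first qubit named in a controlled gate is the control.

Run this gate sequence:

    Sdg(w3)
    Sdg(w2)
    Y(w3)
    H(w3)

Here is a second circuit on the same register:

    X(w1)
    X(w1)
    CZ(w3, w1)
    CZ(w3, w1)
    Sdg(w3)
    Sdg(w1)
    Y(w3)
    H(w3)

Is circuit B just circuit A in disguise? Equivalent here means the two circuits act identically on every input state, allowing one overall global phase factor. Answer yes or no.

No — the two circuits implement different unitaries, even allowing a global phase.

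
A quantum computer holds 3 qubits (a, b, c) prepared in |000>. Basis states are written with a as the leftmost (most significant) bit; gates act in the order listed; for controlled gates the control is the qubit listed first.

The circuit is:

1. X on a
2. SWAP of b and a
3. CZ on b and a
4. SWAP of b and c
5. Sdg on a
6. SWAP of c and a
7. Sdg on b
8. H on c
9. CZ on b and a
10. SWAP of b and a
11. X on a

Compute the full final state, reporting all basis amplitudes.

After the circuit, the state carries amplitude sqrt(2)/2 on |110>, sqrt(2)/2 on |111>, and 0 on every other basis state.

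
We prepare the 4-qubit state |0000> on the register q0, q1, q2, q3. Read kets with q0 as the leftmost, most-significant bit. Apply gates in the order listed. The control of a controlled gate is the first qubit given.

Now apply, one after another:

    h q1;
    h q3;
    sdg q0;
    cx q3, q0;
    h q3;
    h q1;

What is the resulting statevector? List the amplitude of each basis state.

After the circuit, the state carries amplitude 1/2 on |0000>, 1/2 on |0001>, 1/2 on |1000>, -1/2 on |1001>, and 0 on every other basis state.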